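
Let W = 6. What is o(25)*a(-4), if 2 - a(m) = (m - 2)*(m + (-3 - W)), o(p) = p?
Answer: -1900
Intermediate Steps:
a(m) = 2 - (-9 + m)*(-2 + m) (a(m) = 2 - (m - 2)*(m + (-3 - 1*6)) = 2 - (-2 + m)*(m + (-3 - 6)) = 2 - (-2 + m)*(m - 9) = 2 - (-2 + m)*(-9 + m) = 2 - (-9 + m)*(-2 + m))
o(25)*a(-4) = 25*(-16 - 1*(-4)² + 11*(-4)) = 25*(-16 - 1*16 - 44) = 25*(-16 - 16 - 44) = 25*(-76) = -1900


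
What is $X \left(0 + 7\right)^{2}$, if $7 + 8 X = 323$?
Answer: $\frac{3871}{2} \approx 1935.5$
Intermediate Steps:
$X = \frac{79}{2}$ ($X = - \frac{7}{8} + \frac{1}{8} \cdot 323 = - \frac{7}{8} + \frac{323}{8} = \frac{79}{2} \approx 39.5$)
$X \left(0 + 7\right)^{2} = \frac{79 \left(0 + 7\right)^{2}}{2} = \frac{79 \cdot 7^{2}}{2} = \frac{79}{2} \cdot 49 = \frac{3871}{2}$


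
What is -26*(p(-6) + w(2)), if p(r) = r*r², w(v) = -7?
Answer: 5798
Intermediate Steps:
p(r) = r³
-26*(p(-6) + w(2)) = -26*((-6)³ - 7) = -26*(-216 - 7) = -26*(-223) = 5798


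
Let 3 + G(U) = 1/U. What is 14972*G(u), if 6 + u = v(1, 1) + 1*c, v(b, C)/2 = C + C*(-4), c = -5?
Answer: -778544/17 ≈ -45797.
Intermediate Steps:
v(b, C) = -6*C (v(b, C) = 2*(C + C*(-4)) = 2*(C - 4*C) = 2*(-3*C) = -6*C)
u = -17 (u = -6 + (-6*1 + 1*(-5)) = -6 + (-6 - 5) = -6 - 11 = -17)
G(U) = -3 + 1/U
14972*G(u) = 14972*(-3 + 1/(-17)) = 14972*(-3 - 1/17) = 14972*(-52/17) = -778544/17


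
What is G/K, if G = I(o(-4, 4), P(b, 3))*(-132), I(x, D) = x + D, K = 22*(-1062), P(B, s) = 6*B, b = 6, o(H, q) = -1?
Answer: 35/177 ≈ 0.19774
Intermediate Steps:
K = -23364
I(x, D) = D + x
G = -4620 (G = (6*6 - 1)*(-132) = (36 - 1)*(-132) = 35*(-132) = -4620)
G/K = -4620/(-23364) = -4620*(-1/23364) = 35/177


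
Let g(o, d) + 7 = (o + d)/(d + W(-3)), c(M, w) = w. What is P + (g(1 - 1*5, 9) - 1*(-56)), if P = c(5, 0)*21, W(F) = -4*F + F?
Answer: 887/18 ≈ 49.278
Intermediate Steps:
W(F) = -3*F
P = 0 (P = 0*21 = 0)
g(o, d) = -7 + (d + o)/(9 + d) (g(o, d) = -7 + (o + d)/(d - 3*(-3)) = -7 + (d + o)/(d + 9) = -7 + (d + o)/(9 + d))
P + (g(1 - 1*5, 9) - 1*(-56)) = 0 + ((-63 + (1 - 1*5) - 6*9)/(9 + 9) - 1*(-56)) = 0 + ((-63 + (1 - 5) - 54)/18 + 56) = 0 + ((-63 - 4 - 54)/18 + 56) = 0 + ((1/18)*(-121) + 56) = 0 + (-121/18 + 56) = 0 + 887/18 = 887/18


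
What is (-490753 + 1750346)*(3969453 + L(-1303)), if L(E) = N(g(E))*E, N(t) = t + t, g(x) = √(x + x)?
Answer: 4999895212629 - 3282499358*I*√2606 ≈ 4.9999e+12 - 1.6757e+11*I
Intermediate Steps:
g(x) = √2*√x (g(x) = √(2*x) = √2*√x)
N(t) = 2*t
L(E) = 2*√2*E^(3/2) (L(E) = (2*(√2*√E))*E = (2*√2*√E)*E = 2*√2*E^(3/2))
(-490753 + 1750346)*(3969453 + L(-1303)) = (-490753 + 1750346)*(3969453 + 2*√2*(-1303)^(3/2)) = 1259593*(3969453 + 2*√2*(-1303*I*√1303)) = 1259593*(3969453 - 2606*I*√2606) = 4999895212629 - 3282499358*I*√2606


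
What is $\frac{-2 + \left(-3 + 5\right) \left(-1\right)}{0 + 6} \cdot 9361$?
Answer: $- \frac{18722}{3} \approx -6240.7$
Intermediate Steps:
$\frac{-2 + \left(-3 + 5\right) \left(-1\right)}{0 + 6} \cdot 9361 = \frac{-2 + 2 \left(-1\right)}{6} \cdot 9361 = \left(-2 - 2\right) \frac{1}{6} \cdot 9361 = \left(-4\right) \frac{1}{6} \cdot 9361 = \left(- \frac{2}{3}\right) 9361 = - \frac{18722}{3}$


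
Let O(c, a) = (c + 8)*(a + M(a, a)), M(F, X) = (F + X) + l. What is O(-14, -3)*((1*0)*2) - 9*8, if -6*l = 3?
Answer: -72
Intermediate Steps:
l = -½ (l = -⅙*3 = -½ ≈ -0.50000)
M(F, X) = -½ + F + X (M(F, X) = (F + X) - ½ = -½ + F + X)
O(c, a) = (8 + c)*(-½ + 3*a) (O(c, a) = (c + 8)*(a + (-½ + a + a)) = (8 + c)*(a + (-½ + 2*a)) = (8 + c)*(-½ + 3*a))
O(-14, -3)*((1*0)*2) - 9*8 = (-4 + 24*(-3) - ½*(-14) + 3*(-3)*(-14))*((1*0)*2) - 9*8 = (-4 - 72 + 7 + 126)*(0*2) - 72 = 57*0 - 72 = 0 - 72 = -72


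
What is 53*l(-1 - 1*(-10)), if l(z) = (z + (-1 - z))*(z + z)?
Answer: -954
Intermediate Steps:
l(z) = -2*z
53*l(-1 - 1*(-10)) = 53*(-2*(-1 - 1*(-10))) = 53*(-2*(-1 + 10)) = 53*(-2*9) = 53*(-18) = -954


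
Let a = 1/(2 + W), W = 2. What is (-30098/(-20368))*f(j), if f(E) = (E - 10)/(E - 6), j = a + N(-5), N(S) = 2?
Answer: 466519/152760 ≈ 3.0539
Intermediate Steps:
a = ¼ (a = 1/(2 + 2) = 1/4 = ¼ ≈ 0.25000)
j = 9/4 (j = ¼ + 2 = 9/4 ≈ 2.2500)
f(E) = (-10 + E)/(-6 + E)
(-30098/(-20368))*f(j) = (-30098/(-20368))*((-10 + 9/4)/(-6 + 9/4)) = (-30098*(-1/20368))*(-31/4/(-15/4)) = 15049*(-4/15*(-31/4))/10184 = (15049/10184)*(31/15) = 466519/152760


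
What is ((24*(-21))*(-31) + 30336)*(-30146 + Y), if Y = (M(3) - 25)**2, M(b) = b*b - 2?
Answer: -1370619120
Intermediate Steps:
M(b) = -2 + b**2 (M(b) = b**2 - 2 = -2 + b**2)
Y = 324 (Y = ((-2 + 3**2) - 25)**2 = ((-2 + 9) - 25)**2 = (7 - 25)**2 = (-18)**2 = 324)
((24*(-21))*(-31) + 30336)*(-30146 + Y) = ((24*(-21))*(-31) + 30336)*(-30146 + 324) = (-504*(-31) + 30336)*(-29822) = (15624 + 30336)*(-29822) = 45960*(-29822) = -1370619120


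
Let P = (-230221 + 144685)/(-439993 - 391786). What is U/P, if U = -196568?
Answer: -20437641809/10692 ≈ -1.9115e+6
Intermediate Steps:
P = 85536/831779 (P = -85536/(-831779) = -85536*(-1/831779) = 85536/831779 ≈ 0.10284)
U/P = -196568/85536/831779 = -196568*831779/85536 = -20437641809/10692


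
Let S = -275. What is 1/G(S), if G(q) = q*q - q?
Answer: 1/75900 ≈ 1.3175e-5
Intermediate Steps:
G(q) = q² - q
1/G(S) = 1/(-275*(-1 - 275)) = 1/(-275*(-276)) = 1/75900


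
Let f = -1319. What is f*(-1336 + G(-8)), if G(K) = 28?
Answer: 1725252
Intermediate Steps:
f*(-1336 + G(-8)) = -1319*(-1336 + 28) = -1319*(-1308) = 1725252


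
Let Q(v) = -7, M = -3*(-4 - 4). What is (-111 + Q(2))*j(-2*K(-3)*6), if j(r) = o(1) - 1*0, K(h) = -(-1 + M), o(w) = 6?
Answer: -708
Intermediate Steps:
M = 24 (M = -3*(-8) = 24)
K(h) = -23 (K(h) = -(-1 + 24) = -1*23 = -23)
j(r) = 6 (j(r) = 6 - 1*0 = 6 + 0 = 6)
(-111 + Q(2))*j(-2*K(-3)*6) = (-111 - 7)*6 = -118*6 = -708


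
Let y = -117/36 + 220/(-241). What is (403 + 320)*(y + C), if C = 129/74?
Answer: -258909/148 ≈ -1749.4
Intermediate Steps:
C = 129/74 (C = 129*(1/74) = 129/74 ≈ 1.7432)
y = -4013/964 (y = -117*1/36 + 220*(-1/241) = -13/4 - 220/241 = -4013/964 ≈ -4.1629)
(403 + 320)*(y + C) = (403 + 320)*(-4013/964 + 129/74) = 723*(-86303/35668) = -258909/148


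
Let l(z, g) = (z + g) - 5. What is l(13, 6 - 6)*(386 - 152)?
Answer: 1872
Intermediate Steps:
l(z, g) = -5 + g + z (l(z, g) = (g + z) - 5 = -5 + g + z)
l(13, 6 - 6)*(386 - 152) = (-5 + (6 - 6) + 13)*(386 - 152) = (-5 + 0 + 13)*234 = 8*234 = 1872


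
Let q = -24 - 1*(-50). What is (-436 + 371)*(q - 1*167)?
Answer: 9165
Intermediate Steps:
q = 26 (q = -24 + 50 = 26)
(-436 + 371)*(q - 1*167) = (-436 + 371)*(26 - 1*167) = -65*(26 - 167) = -65*(-141) = 9165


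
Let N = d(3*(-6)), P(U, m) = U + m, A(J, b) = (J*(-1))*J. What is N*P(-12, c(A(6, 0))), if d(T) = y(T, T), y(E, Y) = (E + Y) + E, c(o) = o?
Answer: 2592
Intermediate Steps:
A(J, b) = -J**2 (A(J, b) = (-J)*J = -J**2)
y(E, Y) = Y + 2*E
d(T) = 3*T (d(T) = T + 2*T = 3*T)
N = -54 (N = 3*(3*(-6)) = 3*(-18) = -54)
N*P(-12, c(A(6, 0))) = -54*(-12 - 1*6**2) = -54*(-12 - 1*36) = -54*(-12 - 36) = -54*(-48) = 2592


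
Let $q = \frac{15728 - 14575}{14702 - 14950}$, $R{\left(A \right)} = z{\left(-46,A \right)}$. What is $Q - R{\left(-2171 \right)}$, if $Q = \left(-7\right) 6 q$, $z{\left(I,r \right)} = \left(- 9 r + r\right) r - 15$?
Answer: $\frac{4675561145}{124} \approx 3.7706 \cdot 10^{7}$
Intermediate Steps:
$z{\left(I,r \right)} = -15 - 8 r^{2}$ ($z{\left(I,r \right)} = - 8 r r - 15 = - 8 r^{2} - 15 = -15 - 8 r^{2}$)
$R{\left(A \right)} = -15 - 8 A^{2}$
$q = - \frac{1153}{248}$ ($q = \frac{1153}{-248} = 1153 \left(- \frac{1}{248}\right) = - \frac{1153}{248} \approx -4.6492$)
$Q = \frac{24213}{124}$ ($Q = \left(-7\right) 6 \left(- \frac{1153}{248}\right) = \left(-42\right) \left(- \frac{1153}{248}\right) = \frac{24213}{124} \approx 195.27$)
$Q - R{\left(-2171 \right)} = \frac{24213}{124} - \left(-15 - 8 \left(-2171\right)^{2}\right) = \frac{24213}{124} - \left(-15 - 37705928\right) = \frac{24213}{124} - -37705943 = \frac{24213}{124} + 37705943 = \frac{4675561145}{124}$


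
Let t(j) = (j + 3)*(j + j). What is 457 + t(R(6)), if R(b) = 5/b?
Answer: 8341/18 ≈ 463.39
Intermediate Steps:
t(j) = 2*j*(3 + j) (t(j) = (3 + j)*(2*j) = 2*j*(3 + j))
457 + t(R(6)) = 457 + 2*(5/6)*(3 + 5/6) = 457 + 2*(5/6)*(23/6) = 457 + 115/18 = 8341/18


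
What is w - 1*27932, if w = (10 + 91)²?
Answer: -17731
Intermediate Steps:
w = 10201 (w = 101² = 10201)
w - 1*27932 = 10201 - 1*27932 = 10201 - 27932 = -17731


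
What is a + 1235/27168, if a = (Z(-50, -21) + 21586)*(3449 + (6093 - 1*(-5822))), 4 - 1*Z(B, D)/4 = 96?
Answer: 8856587388371/27168 ≈ 3.2599e+8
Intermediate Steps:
Z(B, D) = -368 (Z(B, D) = 16 - 4*96 = 16 - 384 = -368)
a = 325993352 (a = (-368 + 21586)*(3449 + (6093 - 1*(-5822))) = 21218*(3449 + (6093 + 5822)) = 21218*(3449 + 11915) = 21218*15364 = 325993352)
a + 1235/27168 = 325993352 + 1235/27168 = 8856587388371/27168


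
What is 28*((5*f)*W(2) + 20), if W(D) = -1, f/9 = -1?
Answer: 1820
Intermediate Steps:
f = -9 (f = 9*(-1) = -9)
28*((5*f)*W(2) + 20) = 28*((5*(-9))*(-1) + 20) = 28*(-45*(-1) + 20) = 28*(45 + 20) = 28*65 = 1820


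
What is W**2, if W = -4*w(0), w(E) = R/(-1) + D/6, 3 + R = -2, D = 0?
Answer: 400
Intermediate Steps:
R = -5 (R = -3 - 2 = -5)
w(E) = 5 (w(E) = -5/(-1) + 0/6 = -5*(-1) + 0*(1/6) = 5 + 0 = 5)
W = -20 (W = -4*5 = -20)
W**2 = (-20)**2 = 400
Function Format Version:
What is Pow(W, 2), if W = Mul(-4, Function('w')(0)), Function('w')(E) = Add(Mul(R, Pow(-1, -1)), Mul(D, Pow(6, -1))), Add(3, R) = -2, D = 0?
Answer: 400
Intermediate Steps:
R = -5 (R = Add(-3, -2) = -5)
Function('w')(E) = 5 (Function('w')(E) = Add(Mul(-5, Pow(-1, -1)), Mul(0, Pow(6, -1))) = Add(Mul(-5, -1), Mul(0, Rational(1, 6))) = Add(5, 0) = 5)
W = -20 (W = Mul(-4, 5) = -20)
Pow(W, 2) = Pow(-20, 2) = 400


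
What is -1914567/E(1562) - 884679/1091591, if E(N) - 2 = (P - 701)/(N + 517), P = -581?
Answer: -4344954760912467/3139415716 ≈ -1.3840e+6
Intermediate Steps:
E(N) = 2 - 1282/(517 + N) (E(N) = 2 + (-581 - 701)/(N + 517) = 2 - 1282/(517 + N))
-1914567/E(1562) - 884679/1091591 = -1914567*(517 + 1562)/(2*(-124 + 1562)) - 884679/1091591 = -1914567/(2*1438/2079) - 884679*1/1091591 = -1914567/(2*(1/2079)*1438) - 884679/1091591 = -1914567/2876/2079 - 884679/1091591 = -1914567*2079/2876 - 884679/1091591 = -3980384793/2876 - 884679/1091591 = -4344954760912467/3139415716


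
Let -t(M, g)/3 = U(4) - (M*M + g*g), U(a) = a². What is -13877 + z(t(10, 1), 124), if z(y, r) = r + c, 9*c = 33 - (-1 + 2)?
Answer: -123745/9 ≈ -13749.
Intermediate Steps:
c = 32/9 (c = (33 - (-1 + 2))/9 = (33 - 1*1)/9 = (33 - 1)/9 = (⅑)*32 = 32/9 ≈ 3.5556)
t(M, g) = -48 + 3*M² + 3*g² (t(M, g) = -3*(4² - (M*M + g*g)) = -3*(16 - (M² + g²)) = -3*(16 + (-M² - g²)) = -3*(16 - M² - g²) = -48 + 3*M² + 3*g²)
z(y, r) = 32/9 + r (z(y, r) = r + 32/9 = 32/9 + r)
-13877 + z(t(10, 1), 124) = -13877 + (32/9 + 124) = -13877 + 1148/9 = -123745/9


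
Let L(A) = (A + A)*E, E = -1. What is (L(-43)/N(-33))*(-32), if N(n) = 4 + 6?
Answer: -1376/5 ≈ -275.20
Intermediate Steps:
L(A) = -2*A (L(A) = (A + A)*(-1) = (2*A)*(-1) = -2*A)
N(n) = 10
(L(-43)/N(-33))*(-32) = (-2*(-43)/10)*(-32) = (86*(⅒))*(-32) = (43/5)*(-32) = -1376/5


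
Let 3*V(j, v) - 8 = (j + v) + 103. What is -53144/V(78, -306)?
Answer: 4088/3 ≈ 1362.7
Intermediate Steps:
V(j, v) = 37 + j/3 + v/3 (V(j, v) = 8/3 + ((j + v) + 103)/3 = 8/3 + (103 + j + v)/3 = 8/3 + (103/3 + j/3 + v/3) = 37 + j/3 + v/3)
-53144/V(78, -306) = -53144/(37 + (1/3)*78 + (1/3)*(-306)) = -53144/(37 + 26 - 102) = -53144/(-39) = -53144*(-1/39) = 4088/3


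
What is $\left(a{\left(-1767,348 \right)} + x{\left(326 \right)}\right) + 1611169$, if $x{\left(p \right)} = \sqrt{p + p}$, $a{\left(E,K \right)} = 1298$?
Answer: $1612467 + 2 \sqrt{163} \approx 1.6125 \cdot 10^{6}$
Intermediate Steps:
$x{\left(p \right)} = \sqrt{2} \sqrt{p}$ ($x{\left(p \right)} = \sqrt{2 p} = \sqrt{2} \sqrt{p}$)
$\left(a{\left(-1767,348 \right)} + x{\left(326 \right)}\right) + 1611169 = \left(1298 + \sqrt{2} \sqrt{326}\right) + 1611169 = \left(1298 + 2 \sqrt{163}\right) + 1611169 = 1612467 + 2 \sqrt{163}$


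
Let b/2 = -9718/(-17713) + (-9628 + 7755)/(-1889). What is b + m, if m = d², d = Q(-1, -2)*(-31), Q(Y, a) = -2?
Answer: 128722757810/33459857 ≈ 3847.1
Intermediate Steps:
d = 62 (d = -2*(-31) = 62)
b = 103067502/33459857 (b = 2*(-9718/(-17713) + (-9628 + 7755)/(-1889)) = 2*(-9718*(-1/17713) - 1873*(-1/1889)) = 2*(9718/17713 + 1873/1889) = 2*(51533751/33459857) = 103067502/33459857 ≈ 3.0803)
m = 3844 (m = 62² = 3844)
b + m = 103067502/33459857 + 3844 = 128722757810/33459857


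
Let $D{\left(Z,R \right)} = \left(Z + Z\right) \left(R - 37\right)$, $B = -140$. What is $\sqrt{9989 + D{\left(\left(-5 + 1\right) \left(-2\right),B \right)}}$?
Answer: $\sqrt{7157} \approx 84.599$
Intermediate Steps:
$D{\left(Z,R \right)} = 2 Z \left(-37 + R\right)$
$\sqrt{9989 + D{\left(\left(-5 + 1\right) \left(-2\right),B \right)}} = \sqrt{9989 + 2 \left(-5 + 1\right) \left(-2\right) \left(-37 - 140\right)} = \sqrt{9989 + 2 \left(\left(-4\right) \left(-2\right)\right) \left(-177\right)} = \sqrt{9989 + 2 \cdot 8 \left(-177\right)} = \sqrt{9989 - 2832} = \sqrt{7157}$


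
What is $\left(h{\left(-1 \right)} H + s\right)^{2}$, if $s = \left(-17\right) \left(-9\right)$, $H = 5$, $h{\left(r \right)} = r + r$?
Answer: $20449$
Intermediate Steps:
$h{\left(r \right)} = 2 r$
$s = 153$
$\left(h{\left(-1 \right)} H + s\right)^{2} = \left(2 \left(-1\right) 5 + 153\right)^{2} = \left(\left(-2\right) 5 + 153\right)^{2} = \left(-10 + 153\right)^{2} = 143^{2} = 20449$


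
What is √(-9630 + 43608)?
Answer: √33978 ≈ 184.33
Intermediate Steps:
√(-9630 + 43608) = √33978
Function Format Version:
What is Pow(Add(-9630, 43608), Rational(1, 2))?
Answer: Pow(33978, Rational(1, 2)) ≈ 184.33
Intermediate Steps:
Pow(Add(-9630, 43608), Rational(1, 2)) = Pow(33978, Rational(1, 2))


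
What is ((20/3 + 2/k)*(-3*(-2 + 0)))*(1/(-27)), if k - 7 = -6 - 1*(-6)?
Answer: -292/189 ≈ -1.5450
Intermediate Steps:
k = 7 (k = 7 + (-6 - 1*(-6)) = 7 + (-6 + 6) = 7 + 0 = 7)
((20/3 + 2/k)*(-3*(-2 + 0)))*(1/(-27)) = ((20/3 + 2/7)*(-3*(-2 + 0)))*(1/(-27)) = ((20*(⅓) + 2*(⅐))*(-3*(-2)))*(1*(-1/27)) = ((20/3 + 2/7)*6)*(-1/27) = ((146/21)*6)*(-1/27) = (292/7)*(-1/27) = -292/189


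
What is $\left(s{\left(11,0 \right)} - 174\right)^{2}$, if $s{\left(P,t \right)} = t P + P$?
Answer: $26569$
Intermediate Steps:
$s{\left(P,t \right)} = P + P t$ ($s{\left(P,t \right)} = P t + P = P + P t$)
$\left(s{\left(11,0 \right)} - 174\right)^{2} = \left(11 \left(1 + 0\right) - 174\right)^{2} = \left(11 \cdot 1 - 174\right)^{2} = \left(11 - 174\right)^{2} = \left(-163\right)^{2} = 26569$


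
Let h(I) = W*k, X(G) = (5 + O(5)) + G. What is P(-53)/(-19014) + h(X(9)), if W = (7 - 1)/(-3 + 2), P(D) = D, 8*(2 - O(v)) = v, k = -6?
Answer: 684557/19014 ≈ 36.003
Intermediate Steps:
O(v) = 2 - v/8
W = -6 (W = 6/(-1) = 6*(-1) = -6)
X(G) = 51/8 + G (X(G) = (5 + (2 - ⅛*5)) + G = (5 + (2 - 5/8)) + G = (5 + 11/8) + G = 51/8 + G)
h(I) = 36 (h(I) = -6*(-6) = 36)
P(-53)/(-19014) + h(X(9)) = -53/(-19014) + 36 = -53*(-1/19014) + 36 = 53/19014 + 36 = 684557/19014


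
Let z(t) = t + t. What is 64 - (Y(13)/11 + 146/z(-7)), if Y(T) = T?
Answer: 5640/77 ≈ 73.247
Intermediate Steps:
z(t) = 2*t
64 - (Y(13)/11 + 146/z(-7)) = 64 - (13/11 + 146/((2*(-7)))) = 64 - (13*(1/11) + 146/(-14)) = 64 - (13/11 + 146*(-1/14)) = 64 - (13/11 - 73/7) = 64 - 1*(-712/77) = 64 + 712/77 = 5640/77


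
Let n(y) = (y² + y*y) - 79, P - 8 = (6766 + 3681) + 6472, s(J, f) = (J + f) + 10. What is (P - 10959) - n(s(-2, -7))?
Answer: 6045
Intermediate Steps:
s(J, f) = 10 + J + f
P = 16927 (P = 8 + ((6766 + 3681) + 6472) = 8 + (10447 + 6472) = 8 + 16919 = 16927)
n(y) = -79 + 2*y² (n(y) = (y² + y²) - 79 = 2*y² - 79 = -79 + 2*y²)
(P - 10959) - n(s(-2, -7)) = (16927 - 10959) - (-79 + 2*(10 - 2 - 7)²) = 5968 - (-79 + 2*1²) = 5968 - (-79 + 2*1) = 5968 - (-79 + 2) = 5968 - 1*(-77) = 5968 + 77 = 6045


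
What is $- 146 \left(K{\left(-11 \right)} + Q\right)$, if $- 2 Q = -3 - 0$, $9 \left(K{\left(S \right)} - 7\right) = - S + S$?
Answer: $-1241$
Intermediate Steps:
$K{\left(S \right)} = 7$ ($K{\left(S \right)} = 7 + \frac{- S + S}{9} = 7 + \frac{1}{9} \cdot 0 = 7 + 0 = 7$)
$Q = \frac{3}{2}$ ($Q = - \frac{-3 - 0}{2} = - \frac{-3 + 0}{2} = \left(- \frac{1}{2}\right) \left(-3\right) = \frac{3}{2} \approx 1.5$)
$- 146 \left(K{\left(-11 \right)} + Q\right) = - 146 \left(7 + \frac{3}{2}\right) = \left(-146\right) \frac{17}{2} = -1241$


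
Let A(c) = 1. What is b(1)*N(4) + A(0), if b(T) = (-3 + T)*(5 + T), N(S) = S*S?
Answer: -191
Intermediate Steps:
N(S) = S²
b(1)*N(4) + A(0) = (-15 + 1² + 2*1)*4² + 1 = (-15 + 1 + 2)*16 + 1 = -12*16 + 1 = -192 + 1 = -191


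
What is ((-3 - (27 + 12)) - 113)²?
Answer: 24025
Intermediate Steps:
((-3 - (27 + 12)) - 113)² = ((-3 - 1*39) - 113)² = ((-3 - 39) - 113)² = (-42 - 113)² = (-155)² = 24025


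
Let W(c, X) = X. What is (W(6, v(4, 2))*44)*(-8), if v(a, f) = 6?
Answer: -2112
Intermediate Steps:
(W(6, v(4, 2))*44)*(-8) = (6*44)*(-8) = 264*(-8) = -2112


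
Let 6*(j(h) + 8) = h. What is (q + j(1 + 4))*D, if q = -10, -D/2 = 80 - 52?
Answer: 2884/3 ≈ 961.33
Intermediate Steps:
j(h) = -8 + h/6
D = -56 (D = -2*(80 - 52) = -2*28 = -56)
(q + j(1 + 4))*D = (-10 + (-8 + (1 + 4)/6))*(-56) = (-10 + (-8 + (1/6)*5))*(-56) = (-10 + (-8 + 5/6))*(-56) = (-10 - 43/6)*(-56) = -103/6*(-56) = 2884/3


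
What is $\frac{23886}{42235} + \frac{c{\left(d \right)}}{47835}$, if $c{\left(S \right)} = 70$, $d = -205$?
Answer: $\frac{229108652}{404062245} \approx 0.56701$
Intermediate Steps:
$\frac{23886}{42235} + \frac{c{\left(d \right)}}{47835} = \frac{23886}{42235} + \frac{70}{47835} = 23886 \cdot \frac{1}{42235} + 70 \cdot \frac{1}{47835} = \frac{23886}{42235} + \frac{14}{9567} = \frac{229108652}{404062245}$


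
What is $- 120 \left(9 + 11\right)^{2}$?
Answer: $-48000$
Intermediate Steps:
$- 120 \left(9 + 11\right)^{2} = - 120 \cdot 20^{2} = \left(-120\right) 400 = -48000$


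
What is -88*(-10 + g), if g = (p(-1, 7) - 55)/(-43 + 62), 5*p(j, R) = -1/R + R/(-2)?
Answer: 756844/665 ≈ 1138.1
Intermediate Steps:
p(j, R) = -1/(5*R) - R/10 (p(j, R) = (-1/R + R/(-2))/5 = (-1/R + R*(-1/2))/5 = (-1/R - R/2)/5 = -1/(5*R) - R/10)
g = -3901/1330 (g = ((1/10)*(-2 - 1*7**2)/7 - 55)/(-43 + 62) = ((1/10)*(1/7)*(-2 - 1*49) - 55)/19 = ((1/10)*(1/7)*(-2 - 49) - 55)*(1/19) = ((1/10)*(1/7)*(-51) - 55)*(1/19) = (-51/70 - 55)*(1/19) = -3901/70*1/19 = -3901/1330 ≈ -2.9331)
-88*(-10 + g) = -88*(-10 - 3901/1330) = -88*(-17201/1330) = 756844/665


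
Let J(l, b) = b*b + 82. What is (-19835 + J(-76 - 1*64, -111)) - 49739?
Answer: -57171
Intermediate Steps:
J(l, b) = 82 + b² (J(l, b) = b² + 82 = 82 + b²)
(-19835 + J(-76 - 1*64, -111)) - 49739 = (-19835 + (82 + (-111)²)) - 49739 = (-19835 + (82 + 12321)) - 49739 = (-19835 + 12403) - 49739 = -7432 - 49739 = -57171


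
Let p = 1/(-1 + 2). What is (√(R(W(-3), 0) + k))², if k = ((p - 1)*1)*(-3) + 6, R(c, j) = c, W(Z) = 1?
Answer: 7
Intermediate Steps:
p = 1 (p = 1/1 = 1)
k = 6 (k = ((1 - 1)*1)*(-3) + 6 = (0*1)*(-3) + 6 = 0*(-3) + 6 = 0 + 6 = 6)
(√(R(W(-3), 0) + k))² = (√(1 + 6))² = (√7)² = 7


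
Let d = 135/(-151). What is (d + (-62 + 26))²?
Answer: 31036041/22801 ≈ 1361.2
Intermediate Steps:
d = -135/151 (d = 135*(-1/151) = -135/151 ≈ -0.89404)
(d + (-62 + 26))² = (-135/151 + (-62 + 26))² = (-135/151 - 36)² = (-5571/151)² = 31036041/22801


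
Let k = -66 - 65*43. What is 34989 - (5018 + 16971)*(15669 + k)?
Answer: -281600123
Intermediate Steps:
k = -2861 (k = -66 - 2795 = -2861)
34989 - (5018 + 16971)*(15669 + k) = 34989 - (5018 + 16971)*(15669 - 2861) = 34989 - 21989*12808 = 34989 - 1*281635112 = 34989 - 281635112 = -281600123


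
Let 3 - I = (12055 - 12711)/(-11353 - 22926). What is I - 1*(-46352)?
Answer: 1589002389/34279 ≈ 46355.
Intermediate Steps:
I = 102181/34279 (I = 3 - (12055 - 12711)/(-11353 - 22926) = 3 - (-656)/(-34279) = 3 - (-656)*(-1)/34279 = 3 - 1*656/34279 = 3 - 656/34279 = 102181/34279 ≈ 2.9809)
I - 1*(-46352) = 102181/34279 - 1*(-46352) = 102181/34279 + 46352 = 1589002389/34279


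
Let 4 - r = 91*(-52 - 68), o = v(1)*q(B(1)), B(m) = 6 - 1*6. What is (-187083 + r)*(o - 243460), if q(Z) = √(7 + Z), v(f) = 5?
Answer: 42887670140 - 880795*√7 ≈ 4.2885e+10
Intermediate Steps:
B(m) = 0 (B(m) = 6 - 6 = 0)
o = 5*√7 (o = 5*√(7 + 0) = 5*√7 ≈ 13.229)
r = 10924 (r = 4 - 91*(-52 - 68) = 4 - 91*(-120) = 4 - 1*(-10920) = 4 + 10920 = 10924)
(-187083 + r)*(o - 243460) = (-187083 + 10924)*(5*√7 - 243460) = -176159*(-243460 + 5*√7) = 42887670140 - 880795*√7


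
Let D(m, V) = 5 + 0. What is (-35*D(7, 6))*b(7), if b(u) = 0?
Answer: 0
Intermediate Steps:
D(m, V) = 5
(-35*D(7, 6))*b(7) = -35*5*0 = -175*0 = 0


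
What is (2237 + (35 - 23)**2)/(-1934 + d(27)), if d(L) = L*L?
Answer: -2381/1205 ≈ -1.9759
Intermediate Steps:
d(L) = L**2
(2237 + (35 - 23)**2)/(-1934 + d(27)) = (2237 + (35 - 23)**2)/(-1934 + 27**2) = (2237 + 12**2)/(-1934 + 729) = (2237 + 144)/(-1205) = 2381*(-1/1205) = -2381/1205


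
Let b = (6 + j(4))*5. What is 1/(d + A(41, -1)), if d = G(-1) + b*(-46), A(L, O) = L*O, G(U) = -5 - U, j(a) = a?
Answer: -1/2345 ≈ -0.00042644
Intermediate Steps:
b = 50 (b = (6 + 4)*5 = 10*5 = 50)
d = -2304 (d = (-5 - 1*(-1)) + 50*(-46) = (-5 + 1) - 2300 = -4 - 2300 = -2304)
1/(d + A(41, -1)) = 1/(-2304 + 41*(-1)) = 1/(-2304 - 41) = 1/(-2345) = -1/2345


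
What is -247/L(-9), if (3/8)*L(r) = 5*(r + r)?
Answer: 247/240 ≈ 1.0292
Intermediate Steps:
L(r) = 80*r/3 (L(r) = 8*(5*(r + r))/3 = 8*(5*(2*r))/3 = 8*(10*r)/3 = 80*r/3)
-247/L(-9) = -247/((80/3)*(-9)) = -247/(-240) = -247*(-1/240) = 247/240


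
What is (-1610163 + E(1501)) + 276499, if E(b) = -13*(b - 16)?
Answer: -1352969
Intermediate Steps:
E(b) = 208 - 13*b (E(b) = -13*(-16 + b) = 208 - 13*b)
(-1610163 + E(1501)) + 276499 = (-1610163 + (208 - 13*1501)) + 276499 = (-1610163 + (208 - 19513)) + 276499 = (-1610163 - 19305) + 276499 = -1629468 + 276499 = -1352969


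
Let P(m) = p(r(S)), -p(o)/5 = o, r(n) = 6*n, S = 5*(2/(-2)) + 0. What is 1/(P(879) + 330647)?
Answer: 1/330797 ≈ 3.0230e-6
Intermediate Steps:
S = -5 (S = 5*(2*(-½)) + 0 = 5*(-1) + 0 = -5 + 0 = -5)
p(o) = -5*o
P(m) = 150 (P(m) = -30*(-5) = -5*(-30) = 150)
1/(P(879) + 330647) = 1/(150 + 330647) = 1/330797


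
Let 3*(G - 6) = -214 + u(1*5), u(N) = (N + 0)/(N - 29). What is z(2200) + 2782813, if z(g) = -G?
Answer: 200367245/72 ≈ 2.7829e+6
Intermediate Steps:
u(N) = N/(-29 + N)
G = -4709/72 (G = 6 + (-214 + (1*5)/(-29 + 1*5))/3 = 6 + (-214 + 5/(-29 + 5))/3 = 6 + (-214 + 5/(-24))/3 = 6 + (-214 + 5*(-1/24))/3 = 6 + (-214 - 5/24)/3 = 6 + (1/3)*(-5141/24) = 6 - 5141/72 = -4709/72 ≈ -65.403)
z(g) = 4709/72 (z(g) = -1*(-4709/72) = 4709/72)
z(2200) + 2782813 = 4709/72 + 2782813 = 200367245/72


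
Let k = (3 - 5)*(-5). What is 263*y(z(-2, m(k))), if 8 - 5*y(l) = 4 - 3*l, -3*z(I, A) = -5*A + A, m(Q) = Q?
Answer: 11572/5 ≈ 2314.4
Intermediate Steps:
k = 10 (k = -2*(-5) = 10)
z(I, A) = 4*A/3 (z(I, A) = -(-5*A + A)/3 = -(-4)*A/3 = 4*A/3)
y(l) = 4/5 + 3*l/5 (y(l) = 8/5 - (4 - 3*l)/5 = 8/5 + (-4/5 + 3*l/5) = 4/5 + 3*l/5)
263*y(z(-2, m(k))) = 263*(4/5 + 3*((4/3)*10)/5) = 263*(4/5 + (3/5)*(40/3)) = 263*(4/5 + 8) = 263*(44/5) = 11572/5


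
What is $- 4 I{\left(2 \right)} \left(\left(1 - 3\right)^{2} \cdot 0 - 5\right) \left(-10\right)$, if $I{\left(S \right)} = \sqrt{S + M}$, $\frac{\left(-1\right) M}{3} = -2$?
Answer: $- 400 \sqrt{2} \approx -565.69$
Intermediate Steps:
$M = 6$ ($M = \left(-3\right) \left(-2\right) = 6$)
$I{\left(S \right)} = \sqrt{6 + S}$ ($I{\left(S \right)} = \sqrt{S + 6} = \sqrt{6 + S}$)
$- 4 I{\left(2 \right)} \left(\left(1 - 3\right)^{2} \cdot 0 - 5\right) \left(-10\right) = - 4 \sqrt{6 + 2} \left(\left(1 - 3\right)^{2} \cdot 0 - 5\right) \left(-10\right) = - 4 \sqrt{8} \left(\left(-2\right)^{2} \cdot 0 - 5\right) \left(-10\right) = - 4 \cdot 2 \sqrt{2} \left(4 \cdot 0 - 5\right) \left(-10\right) = - 8 \sqrt{2} \left(0 - 5\right) \left(-10\right) = - 8 \sqrt{2} \left(-5\right) \left(-10\right) = 40 \sqrt{2} \left(-10\right) = - 400 \sqrt{2}$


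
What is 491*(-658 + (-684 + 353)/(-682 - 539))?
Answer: -394315717/1221 ≈ -3.2295e+5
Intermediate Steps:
491*(-658 + (-684 + 353)/(-682 - 539)) = 491*(-658 - 331/(-1221)) = 491*(-658 - 331*(-1/1221)) = 491*(-658 + 331/1221) = 491*(-803087/1221) = -394315717/1221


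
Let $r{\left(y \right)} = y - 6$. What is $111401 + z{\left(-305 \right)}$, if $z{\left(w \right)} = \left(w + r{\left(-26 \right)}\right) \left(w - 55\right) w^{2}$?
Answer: $11285904401$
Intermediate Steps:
$r{\left(y \right)} = -6 + y$ ($r{\left(y \right)} = y - 6 = -6 + y$)
$z{\left(w \right)} = w^{2} \left(-55 + w\right) \left(-32 + w\right)$ ($z{\left(w \right)} = \left(w - 32\right) \left(w - 55\right) w^{2} = \left(w - 32\right) \left(-55 + w\right) w^{2} = \left(-32 + w\right) \left(-55 + w\right) w^{2} = \left(-55 + w\right) \left(-32 + w\right) w^{2} = w^{2} \left(-55 + w\right) \left(-32 + w\right)$)
$111401 + z{\left(-305 \right)} = 111401 + \left(-305\right)^{2} \left(1760 + \left(-305\right)^{2} - -26535\right) = 111401 + 93025 \left(1760 + 93025 + 26535\right) = 111401 + 93025 \cdot 121320 = 111401 + 11285793000 = 11285904401$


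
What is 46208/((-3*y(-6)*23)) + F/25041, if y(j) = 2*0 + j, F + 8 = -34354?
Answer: 190478110/1727829 ≈ 110.24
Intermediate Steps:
F = -34362 (F = -8 - 34354 = -34362)
y(j) = j (y(j) = 0 + j = j)
46208/((-3*y(-6)*23)) + F/25041 = 46208/((-3*(-6)*23)) - 34362/25041 = 46208/((18*23)) - 34362*1/25041 = 46208/414 - 11454/8347 = 46208*(1/414) - 11454/8347 = 23104/207 - 11454/8347 = 190478110/1727829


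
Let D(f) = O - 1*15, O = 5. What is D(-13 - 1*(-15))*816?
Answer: -8160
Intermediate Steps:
D(f) = -10 (D(f) = 5 - 1*15 = 5 - 15 = -10)
D(-13 - 1*(-15))*816 = -10*816 = -8160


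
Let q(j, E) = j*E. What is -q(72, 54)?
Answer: -3888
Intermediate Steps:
q(j, E) = E*j
-q(72, 54) = -54*72 = -1*3888 = -3888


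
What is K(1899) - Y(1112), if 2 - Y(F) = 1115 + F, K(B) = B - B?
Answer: 2225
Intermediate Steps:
K(B) = 0
Y(F) = -1113 - F (Y(F) = 2 - (1115 + F) = 2 + (-1115 - F) = -1113 - F)
K(1899) - Y(1112) = 0 - (-1113 - 1*1112) = 0 - (-1113 - 1112) = 0 - 1*(-2225) = 0 + 2225 = 2225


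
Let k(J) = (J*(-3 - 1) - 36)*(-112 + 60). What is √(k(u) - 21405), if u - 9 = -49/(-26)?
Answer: I*√17269 ≈ 131.41*I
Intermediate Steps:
u = 283/26 (u = 9 - 49/(-26) = 9 - 49*(-1/26) = 9 + 49/26 = 283/26 ≈ 10.885)
k(J) = 1872 + 208*J (k(J) = (J*(-4) - 36)*(-52) = (-4*J - 36)*(-52) = (-36 - 4*J)*(-52) = 1872 + 208*J)
√(k(u) - 21405) = √((1872 + 208*(283/26)) - 21405) = √((1872 + 2264) - 21405) = √(4136 - 21405) = √(-17269) = I*√17269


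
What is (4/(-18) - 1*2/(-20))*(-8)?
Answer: 44/45 ≈ 0.97778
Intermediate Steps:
(4/(-18) - 1*2/(-20))*(-8) = (4*(-1/18) - 2*(-1/20))*(-8) = (-2/9 + ⅒)*(-8) = -11/90*(-8) = 44/45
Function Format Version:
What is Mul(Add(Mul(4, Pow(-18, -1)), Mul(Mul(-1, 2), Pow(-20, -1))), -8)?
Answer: Rational(44, 45) ≈ 0.97778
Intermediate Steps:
Mul(Add(Mul(4, Pow(-18, -1)), Mul(Mul(-1, 2), Pow(-20, -1))), -8) = Mul(Add(Mul(4, Rational(-1, 18)), Mul(-2, Rational(-1, 20))), -8) = Mul(Add(Rational(-2, 9), Rational(1, 10)), -8) = Mul(Rational(-11, 90), -8) = Rational(44, 45)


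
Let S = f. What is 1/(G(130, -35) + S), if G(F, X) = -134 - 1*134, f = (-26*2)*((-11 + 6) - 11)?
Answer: 1/564 ≈ 0.0017731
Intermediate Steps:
f = 832 (f = -52*(-5 - 11) = -52*(-16) = 832)
G(F, X) = -268 (G(F, X) = -134 - 134 = -268)
S = 832
1/(G(130, -35) + S) = 1/(-268 + 832) = 1/564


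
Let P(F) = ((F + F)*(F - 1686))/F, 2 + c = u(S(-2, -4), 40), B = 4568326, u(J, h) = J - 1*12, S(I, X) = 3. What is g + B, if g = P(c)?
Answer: 4564932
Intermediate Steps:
u(J, h) = -12 + J (u(J, h) = J - 12 = -12 + J)
c = -11 (c = -2 + (-12 + 3) = -2 - 9 = -11)
P(F) = -3372 + 2*F (P(F) = ((2*F)*(-1686 + F))/F = (2*F*(-1686 + F))/F = -3372 + 2*F)
g = -3394 (g = -3372 + 2*(-11) = -3372 - 22 = -3394)
g + B = -3394 + 4568326 = 4564932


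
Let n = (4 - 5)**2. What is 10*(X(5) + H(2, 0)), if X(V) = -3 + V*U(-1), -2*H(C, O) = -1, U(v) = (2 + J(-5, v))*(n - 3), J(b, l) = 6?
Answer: -825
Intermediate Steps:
n = 1 (n = (-1)**2 = 1)
U(v) = -16 (U(v) = (2 + 6)*(1 - 3) = 8*(-2) = -16)
H(C, O) = 1/2 (H(C, O) = -1/2*(-1) = 1/2)
X(V) = -3 - 16*V (X(V) = -3 + V*(-16) = -3 - 16*V)
10*(X(5) + H(2, 0)) = 10*((-3 - 16*5) + 1/2) = 10*((-3 - 80) + 1/2) = 10*(-83 + 1/2) = 10*(-165/2) = -825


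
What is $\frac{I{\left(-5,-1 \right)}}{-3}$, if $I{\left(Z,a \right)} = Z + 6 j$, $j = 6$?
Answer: $- \frac{31}{3} \approx -10.333$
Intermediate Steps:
$I{\left(Z,a \right)} = 36 + Z$ ($I{\left(Z,a \right)} = Z + 6 \cdot 6 = Z + 36 = 36 + Z$)
$\frac{I{\left(-5,-1 \right)}}{-3} = \frac{36 - 5}{-3} = 31 \left(- \frac{1}{3}\right) = - \frac{31}{3}$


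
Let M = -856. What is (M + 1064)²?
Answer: 43264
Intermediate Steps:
(M + 1064)² = (-856 + 1064)² = 208² = 43264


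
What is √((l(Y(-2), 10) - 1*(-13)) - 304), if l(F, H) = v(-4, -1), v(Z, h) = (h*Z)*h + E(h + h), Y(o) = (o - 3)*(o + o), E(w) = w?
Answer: 3*I*√33 ≈ 17.234*I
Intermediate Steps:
Y(o) = 2*o*(-3 + o) (Y(o) = (-3 + o)*(2*o) = 2*o*(-3 + o))
v(Z, h) = 2*h + Z*h² (v(Z, h) = (h*Z)*h + (h + h) = (Z*h)*h + 2*h = Z*h² + 2*h = 2*h + Z*h²)
l(F, H) = -6 (l(F, H) = -(2 - 4*(-1)) = -(2 + 4) = -1*6 = -6)
√((l(Y(-2), 10) - 1*(-13)) - 304) = √((-6 - 1*(-13)) - 304) = √((-6 + 13) - 304) = √(7 - 304) = √(-297) = 3*I*√33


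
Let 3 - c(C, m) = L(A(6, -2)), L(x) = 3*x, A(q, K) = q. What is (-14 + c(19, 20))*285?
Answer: -8265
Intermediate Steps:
c(C, m) = -15 (c(C, m) = 3 - 3*6 = 3 - 1*18 = 3 - 18 = -15)
(-14 + c(19, 20))*285 = (-14 - 15)*285 = -29*285 = -8265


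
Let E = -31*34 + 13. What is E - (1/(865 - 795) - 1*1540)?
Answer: 34929/70 ≈ 498.99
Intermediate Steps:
E = -1041 (E = -1054 + 13 = -1041)
E - (1/(865 - 795) - 1*1540) = -1041 - (1/(865 - 795) - 1*1540) = -1041 - (1/70 - 1540) = -1041 - 1*(-107799/70) = -1041 + 107799/70 = 34929/70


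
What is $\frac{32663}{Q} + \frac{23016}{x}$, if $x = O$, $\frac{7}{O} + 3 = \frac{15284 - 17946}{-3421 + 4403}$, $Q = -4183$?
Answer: $- \frac{433499141}{23077} \approx -18785.0$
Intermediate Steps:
$O = - \frac{3437}{2804}$ ($O = \frac{7}{-3 + \frac{15284 - 17946}{-3421 + 4403}} = \frac{7}{-3 - \frac{2662}{982}} = \frac{7}{-3 - \frac{1331}{491}} = \frac{7}{- \frac{2804}{491}} = 7 \left(- \frac{491}{2804}\right) = - \frac{3437}{2804} \approx -1.2257$)
$x = - \frac{3437}{2804} \approx -1.2257$
$\frac{32663}{Q} + \frac{23016}{x} = \frac{32663}{-4183} + \frac{23016}{- \frac{3437}{2804}} = 32663 \left(- \frac{1}{4183}\right) + 23016 \left(- \frac{2804}{3437}\right) = - \frac{367}{47} - \frac{9219552}{491} = - \frac{433499141}{23077}$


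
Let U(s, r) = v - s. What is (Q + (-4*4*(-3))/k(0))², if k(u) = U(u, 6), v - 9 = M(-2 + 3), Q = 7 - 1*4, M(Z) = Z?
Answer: 1521/25 ≈ 60.840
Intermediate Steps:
Q = 3 (Q = 7 - 4 = 3)
v = 10 (v = 9 + (-2 + 3) = 9 + 1 = 10)
U(s, r) = 10 - s
k(u) = 10 - u
(Q + (-4*4*(-3))/k(0))² = (3 + (-4*4*(-3))/(10 - 1*0))² = (3 + (-16*(-3))/(10 + 0))² = (3 + 48/10)² = (3 + 48*(⅒))² = (3 + 24/5)² = (39/5)² = 1521/25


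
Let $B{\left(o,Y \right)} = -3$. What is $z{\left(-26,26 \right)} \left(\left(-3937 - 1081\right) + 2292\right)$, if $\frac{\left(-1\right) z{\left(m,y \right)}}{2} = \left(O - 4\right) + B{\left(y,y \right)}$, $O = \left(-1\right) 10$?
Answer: $-92684$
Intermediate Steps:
$O = -10$
$z{\left(m,y \right)} = 34$ ($z{\left(m,y \right)} = - 2 \left(\left(-10 - 4\right) - 3\right) = - 2 \left(-14 - 3\right) = \left(-2\right) \left(-17\right) = 34$)
$z{\left(-26,26 \right)} \left(\left(-3937 - 1081\right) + 2292\right) = 34 \left(\left(-3937 - 1081\right) + 2292\right) = 34 \left(-5018 + 2292\right) = 34 \left(-2726\right) = -92684$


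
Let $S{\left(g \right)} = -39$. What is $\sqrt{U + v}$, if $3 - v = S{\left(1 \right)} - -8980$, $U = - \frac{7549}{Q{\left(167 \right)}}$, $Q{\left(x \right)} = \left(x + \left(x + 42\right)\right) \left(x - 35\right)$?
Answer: $\frac{i \sqrt{1376104168230}}{12408} \approx 94.542 i$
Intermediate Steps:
$Q{\left(x \right)} = \left(-35 + x\right) \left(42 + 2 x\right)$ ($Q{\left(x \right)} = \left(x + \left(42 + x\right)\right) \left(-35 + x\right) = \left(42 + 2 x\right) \left(-35 + x\right) = \left(-35 + x\right) \left(42 + 2 x\right)$)
$U = - \frac{7549}{49632}$ ($U = - \frac{7549}{-1470 - 4676 + 2 \cdot 167^{2}} = - \frac{7549}{-1470 - 4676 + 2 \cdot 27889} = - \frac{7549}{-1470 - 4676 + 55778} = - \frac{7549}{49632} \approx -0.1521$)
$v = -8938$ ($v = 3 - \left(-39 - -8980\right) = 3 - \left(-39 + 8980\right) = 3 - 8941 = -8938$)
$\sqrt{U + v} = \sqrt{- \frac{7549}{49632} - 8938} = \sqrt{- \frac{443618365}{49632}} = \frac{i \sqrt{1376104168230}}{12408}$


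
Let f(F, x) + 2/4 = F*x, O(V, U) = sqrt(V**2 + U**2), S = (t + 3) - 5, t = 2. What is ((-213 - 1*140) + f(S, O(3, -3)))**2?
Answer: 499849/4 ≈ 1.2496e+5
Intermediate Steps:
S = 0 (S = (2 + 3) - 5 = 5 - 5 = 0)
O(V, U) = sqrt(U**2 + V**2)
f(F, x) = -1/2 + F*x
((-213 - 1*140) + f(S, O(3, -3)))**2 = ((-213 - 1*140) + (-1/2 + 0*sqrt((-3)**2 + 3**2)))**2 = ((-213 - 140) + (-1/2 + 0*sqrt(9 + 9)))**2 = (-353 + (-1/2 + 0*sqrt(18)))**2 = (-353 + (-1/2 + 0*(3*sqrt(2))))**2 = (-353 + (-1/2 + 0))**2 = (-353 - 1/2)**2 = (-707/2)**2 = 499849/4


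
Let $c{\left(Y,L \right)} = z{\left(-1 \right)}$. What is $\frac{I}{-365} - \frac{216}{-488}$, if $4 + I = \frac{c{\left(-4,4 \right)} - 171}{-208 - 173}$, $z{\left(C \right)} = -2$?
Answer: $\frac{3837166}{8482965} \approx 0.45234$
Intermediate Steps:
$c{\left(Y,L \right)} = -2$
$I = - \frac{1351}{381}$ ($I = -4 + \frac{-2 - 171}{-208 - 173} = -4 - \frac{173}{-381} = -4 - - \frac{173}{381} = -4 + \frac{173}{381} = - \frac{1351}{381} \approx -3.5459$)
$\frac{I}{-365} - \frac{216}{-488} = - \frac{1351}{381 \left(-365\right)} - \frac{216}{-488} = \left(- \frac{1351}{381}\right) \left(- \frac{1}{365}\right) - - \frac{27}{61} = \frac{1351}{139065} + \frac{27}{61} = \frac{3837166}{8482965}$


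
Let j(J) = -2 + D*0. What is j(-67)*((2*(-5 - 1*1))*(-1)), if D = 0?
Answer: -24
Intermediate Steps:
j(J) = -2 (j(J) = -2 + 0*0 = -2 + 0 = -2)
j(-67)*((2*(-5 - 1*1))*(-1)) = -2*2*(-5 - 1*1)*(-1) = -2*2*(-5 - 1)*(-1) = -2*2*(-6)*(-1) = -(-24)*(-1) = -2*12 = -24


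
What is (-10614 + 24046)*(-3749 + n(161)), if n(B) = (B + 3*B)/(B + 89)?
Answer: -6290245896/125 ≈ -5.0322e+7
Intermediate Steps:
n(B) = 4*B/(89 + B) (n(B) = (4*B)/(89 + B) = 4*B/(89 + B))
(-10614 + 24046)*(-3749 + n(161)) = (-10614 + 24046)*(-3749 + 4*161/(89 + 161)) = 13432*(-3749 + 4*161/250) = 13432*(-3749 + 4*161*(1/250)) = 13432*(-3749 + 322/125) = 13432*(-468303/125) = -6290245896/125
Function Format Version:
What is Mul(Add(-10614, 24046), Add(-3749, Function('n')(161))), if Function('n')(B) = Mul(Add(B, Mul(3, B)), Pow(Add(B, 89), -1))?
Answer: Rational(-6290245896, 125) ≈ -5.0322e+7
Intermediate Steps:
Function('n')(B) = Mul(4, B, Pow(Add(89, B), -1)) (Function('n')(B) = Mul(Mul(4, B), Pow(Add(89, B), -1)) = Mul(4, B, Pow(Add(89, B), -1)))
Mul(Add(-10614, 24046), Add(-3749, Function('n')(161))) = Mul(Add(-10614, 24046), Add(-3749, Mul(4, 161, Pow(Add(89, 161), -1)))) = Mul(13432, Add(-3749, Mul(4, 161, Pow(250, -1)))) = Mul(13432, Add(-3749, Mul(4, 161, Rational(1, 250)))) = Mul(13432, Add(-3749, Rational(322, 125))) = Mul(13432, Rational(-468303, 125)) = Rational(-6290245896, 125)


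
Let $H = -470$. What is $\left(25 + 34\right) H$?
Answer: $-27730$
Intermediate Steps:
$\left(25 + 34\right) H = \left(25 + 34\right) \left(-470\right) = 59 \left(-470\right) = -27730$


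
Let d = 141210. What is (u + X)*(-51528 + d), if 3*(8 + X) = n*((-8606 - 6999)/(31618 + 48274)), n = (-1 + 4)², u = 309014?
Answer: 1106992481539617/39946 ≈ 2.7712e+10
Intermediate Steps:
n = 9 (n = 3² = 9)
X = -685951/79892 (X = -8 + (9*((-8606 - 6999)/(31618 + 48274)))/3 = -8 + (9*(-15605/79892))/3 = -8 + (⅓)*(-140445/79892) = -8 - 46815/79892 = -685951/79892 ≈ -8.5860)
(u + X)*(-51528 + d) = (309014 - 685951/79892)*(-51528 + 141210) = (24687060537/79892)*89682 = 1106992481539617/39946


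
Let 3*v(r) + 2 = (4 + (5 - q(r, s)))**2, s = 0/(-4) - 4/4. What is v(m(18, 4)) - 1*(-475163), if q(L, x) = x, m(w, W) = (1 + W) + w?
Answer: 1425587/3 ≈ 4.7520e+5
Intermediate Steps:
m(w, W) = 1 + W + w
s = -1 (s = 0*(-1/4) - 4*1/4 = 0 - 1 = -1)
v(r) = 98/3 (v(r) = -2/3 + (4 + (5 - 1*(-1)))**2/3 = -2/3 + (4 + (5 + 1))**2/3 = -2/3 + (4 + 6)**2/3 = -2/3 + (1/3)*10**2 = -2/3 + (1/3)*100 = -2/3 + 100/3 = 98/3)
v(m(18, 4)) - 1*(-475163) = 98/3 - 1*(-475163) = 98/3 + 475163 = 1425587/3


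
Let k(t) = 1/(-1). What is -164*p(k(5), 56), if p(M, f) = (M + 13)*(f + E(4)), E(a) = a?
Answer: -118080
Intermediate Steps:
k(t) = -1
p(M, f) = (4 + f)*(13 + M) (p(M, f) = (M + 13)*(f + 4) = (13 + M)*(4 + f) = (4 + f)*(13 + M))
-164*p(k(5), 56) = -164*(52 + 4*(-1) + 13*56 - 1*56) = -164*(52 - 4 + 728 - 56) = -164*720 = -118080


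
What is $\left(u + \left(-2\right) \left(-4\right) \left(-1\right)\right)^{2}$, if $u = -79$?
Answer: $7569$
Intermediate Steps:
$\left(u + \left(-2\right) \left(-4\right) \left(-1\right)\right)^{2} = \left(-79 + \left(-2\right) \left(-4\right) \left(-1\right)\right)^{2} = \left(-79 + 8 \left(-1\right)\right)^{2} = \left(-79 - 8\right)^{2} = \left(-87\right)^{2} = 7569$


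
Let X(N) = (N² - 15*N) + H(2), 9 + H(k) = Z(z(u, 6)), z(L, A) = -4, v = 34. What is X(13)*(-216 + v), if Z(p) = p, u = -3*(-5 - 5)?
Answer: 7098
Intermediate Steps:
u = 30 (u = -3*(-10) = 30)
H(k) = -13 (H(k) = -9 - 4 = -13)
X(N) = -13 + N² - 15*N (X(N) = (N² - 15*N) - 13 = -13 + N² - 15*N)
X(13)*(-216 + v) = (-13 + 13² - 15*13)*(-216 + 34) = (-13 + 169 - 195)*(-182) = -39*(-182) = 7098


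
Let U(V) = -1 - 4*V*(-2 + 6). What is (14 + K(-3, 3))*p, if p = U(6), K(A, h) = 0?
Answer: -1358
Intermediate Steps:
U(V) = -1 - 16*V (U(V) = -1 - 4*V*4 = -1 - 16*V)
p = -97 (p = -1 - 16*6 = -1 - 96 = -97)
(14 + K(-3, 3))*p = (14 + 0)*(-97) = 14*(-97) = -1358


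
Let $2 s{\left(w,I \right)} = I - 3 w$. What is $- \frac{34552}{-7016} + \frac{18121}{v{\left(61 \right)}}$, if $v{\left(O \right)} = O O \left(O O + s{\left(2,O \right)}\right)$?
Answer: $\frac{120516063737}{24465087549} \approx 4.926$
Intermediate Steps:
$s{\left(w,I \right)} = \frac{I}{2} - \frac{3 w}{2}$ ($s{\left(w,I \right)} = \frac{I - 3 w}{2} = \frac{I}{2} - \frac{3 w}{2}$)
$v{\left(O \right)} = O^{2} \left(-3 + O^{2} + \frac{O}{2}\right)$ ($v{\left(O \right)} = O O \left(O O + \left(\frac{O}{2} - 3\right)\right) = O^{2} \left(O^{2} + \left(\frac{O}{2} - 3\right)\right) = O^{2} \left(O^{2} + \left(-3 + \frac{O}{2}\right)\right) = O^{2} \left(-3 + O^{2} + \frac{O}{2}\right)$)
$- \frac{34552}{-7016} + \frac{18121}{v{\left(61 \right)}} = - \frac{34552}{-7016} + \frac{18121}{61^{2} \left(-3 + 61^{2} + \frac{1}{2} \cdot 61\right)} = \left(-34552\right) \left(- \frac{1}{7016}\right) + \frac{18121}{3721 \left(-3 + 3721 + \frac{61}{2}\right)} = \frac{4319}{877} + \frac{18121}{3721 \cdot \frac{7497}{2}} = \frac{4319}{877} + \frac{18121}{\frac{27896337}{2}} = \frac{4319}{877} + 18121 \cdot \frac{2}{27896337} = \frac{4319}{877} + \frac{36242}{27896337} = \frac{120516063737}{24465087549}$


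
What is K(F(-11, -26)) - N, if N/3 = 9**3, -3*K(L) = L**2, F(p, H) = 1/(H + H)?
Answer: -17740945/8112 ≈ -2187.0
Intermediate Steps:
F(p, H) = 1/(2*H)
K(L) = -L**2/3
N = 2187 (N = 3*9**3 = 3*729 = 2187)
K(F(-11, -26)) - N = -((1/2)/(-26))**2/3 - 1*2187 = -((1/2)*(-1/26))**2/3 - 2187 = -(-1/52)**2/3 - 2187 = -1/3*1/2704 - 2187 = -1/8112 - 2187 = -17740945/8112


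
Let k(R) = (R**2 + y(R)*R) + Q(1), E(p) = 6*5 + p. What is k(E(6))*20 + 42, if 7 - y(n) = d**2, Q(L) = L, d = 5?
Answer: 13022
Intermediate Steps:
E(p) = 30 + p
y(n) = -18 (y(n) = 7 - 1*5**2 = 7 - 1*25 = 7 - 25 = -18)
k(R) = 1 + R**2 - 18*R (k(R) = (R**2 - 18*R) + 1 = 1 + R**2 - 18*R)
k(E(6))*20 + 42 = (1 + (30 + 6)**2 - 18*(30 + 6))*20 + 42 = (1 + 36**2 - 18*36)*20 + 42 = (1 + 1296 - 648)*20 + 42 = 649*20 + 42 = 12980 + 42 = 13022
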